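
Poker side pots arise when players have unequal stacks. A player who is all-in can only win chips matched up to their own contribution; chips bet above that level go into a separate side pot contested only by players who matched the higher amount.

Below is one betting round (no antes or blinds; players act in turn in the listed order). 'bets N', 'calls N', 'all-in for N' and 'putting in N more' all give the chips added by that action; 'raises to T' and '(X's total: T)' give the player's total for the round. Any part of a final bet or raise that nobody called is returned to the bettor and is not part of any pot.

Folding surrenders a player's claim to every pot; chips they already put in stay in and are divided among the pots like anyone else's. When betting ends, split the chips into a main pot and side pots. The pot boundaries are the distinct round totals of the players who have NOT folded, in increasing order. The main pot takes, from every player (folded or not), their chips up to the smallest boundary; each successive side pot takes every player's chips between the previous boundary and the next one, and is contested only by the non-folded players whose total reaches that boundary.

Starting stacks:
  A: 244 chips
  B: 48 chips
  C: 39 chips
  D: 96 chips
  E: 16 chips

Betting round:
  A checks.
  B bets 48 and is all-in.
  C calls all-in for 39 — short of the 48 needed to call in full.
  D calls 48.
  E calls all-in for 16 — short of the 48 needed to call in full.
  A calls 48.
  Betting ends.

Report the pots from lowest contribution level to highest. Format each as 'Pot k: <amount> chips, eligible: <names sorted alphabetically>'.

Pot 1: 80 chips, eligible: A, B, C, D, E
Pot 2: 92 chips, eligible: A, B, C, D
Pot 3: 27 chips, eligible: A, B, D

Derivation:
Contributions: A=48, B=48, C=39, D=48, E=16
Pot levels (distinct totals of non-folded players): 16, 39, 48
Layer 1-16: 16 each from A, B, C, D, E = 16*5 = 80 chips; eligible A, B, C, D, E
Layer 17-39: 23 each from A, B, C, D = 23*4 = 92 chips; eligible A, B, C, D
Layer 40-48: 9 each from A, B, D = 9*3 = 27 chips; eligible A, B, D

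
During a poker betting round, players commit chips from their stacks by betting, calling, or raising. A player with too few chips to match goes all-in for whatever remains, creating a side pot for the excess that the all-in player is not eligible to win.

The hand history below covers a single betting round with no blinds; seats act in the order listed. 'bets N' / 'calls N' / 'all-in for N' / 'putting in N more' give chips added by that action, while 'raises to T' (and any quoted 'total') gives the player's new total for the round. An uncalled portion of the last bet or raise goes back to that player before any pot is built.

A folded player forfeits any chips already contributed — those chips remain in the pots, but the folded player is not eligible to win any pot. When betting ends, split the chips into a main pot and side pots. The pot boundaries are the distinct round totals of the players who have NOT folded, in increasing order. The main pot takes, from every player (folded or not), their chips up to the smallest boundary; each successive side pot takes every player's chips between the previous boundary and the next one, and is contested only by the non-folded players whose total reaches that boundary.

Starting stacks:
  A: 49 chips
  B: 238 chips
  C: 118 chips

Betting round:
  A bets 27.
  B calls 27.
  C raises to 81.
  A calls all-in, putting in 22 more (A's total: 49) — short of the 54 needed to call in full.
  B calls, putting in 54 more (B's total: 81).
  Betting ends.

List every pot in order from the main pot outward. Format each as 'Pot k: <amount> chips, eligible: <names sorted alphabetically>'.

Contributions: A=49, B=81, C=81
Pot levels (distinct totals of non-folded players): 49, 81
Layer 1-49: 49 each from A, B, C = 49*3 = 147 chips; eligible A, B, C
Layer 50-81: 32 each from B, C = 32*2 = 64 chips; eligible B, C

Pot 1: 147 chips, eligible: A, B, C
Pot 2: 64 chips, eligible: B, C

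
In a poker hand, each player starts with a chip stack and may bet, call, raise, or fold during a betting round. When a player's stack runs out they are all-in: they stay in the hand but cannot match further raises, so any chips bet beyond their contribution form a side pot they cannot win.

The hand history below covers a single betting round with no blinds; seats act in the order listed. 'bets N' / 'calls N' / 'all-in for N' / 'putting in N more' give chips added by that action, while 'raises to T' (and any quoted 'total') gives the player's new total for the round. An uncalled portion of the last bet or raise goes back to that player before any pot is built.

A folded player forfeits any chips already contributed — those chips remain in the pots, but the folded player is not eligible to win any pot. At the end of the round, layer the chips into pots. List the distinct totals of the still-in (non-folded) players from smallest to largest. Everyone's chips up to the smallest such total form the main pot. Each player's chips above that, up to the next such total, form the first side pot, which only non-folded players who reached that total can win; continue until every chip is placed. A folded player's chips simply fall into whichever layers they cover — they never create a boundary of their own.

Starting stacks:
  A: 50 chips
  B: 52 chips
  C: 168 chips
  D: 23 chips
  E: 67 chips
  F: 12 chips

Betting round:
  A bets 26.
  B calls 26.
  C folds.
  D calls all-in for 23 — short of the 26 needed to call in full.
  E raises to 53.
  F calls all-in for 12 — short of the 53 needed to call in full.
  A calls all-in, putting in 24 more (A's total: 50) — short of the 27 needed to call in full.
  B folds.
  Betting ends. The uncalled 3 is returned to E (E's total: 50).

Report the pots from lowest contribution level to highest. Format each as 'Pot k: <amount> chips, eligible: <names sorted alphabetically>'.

Contributions (after 3 returned to E): A=50, B=26, D=23, E=50, F=12
Folded: B, C
Pot levels (distinct totals of non-folded players): 12, 23, 50
Layer 1-12: 12 each from A, B, D, E, F = 12*5 = 60 chips; eligible A, D, E, F
Layer 13-23: 11 each from A, B, D, E = 11*4 = 44 chips; eligible A, D, E
Layer 24-50: A 27 + B 3 + E 27 = 57 chips; eligible A, E

Pot 1: 60 chips, eligible: A, D, E, F
Pot 2: 44 chips, eligible: A, D, E
Pot 3: 57 chips, eligible: A, E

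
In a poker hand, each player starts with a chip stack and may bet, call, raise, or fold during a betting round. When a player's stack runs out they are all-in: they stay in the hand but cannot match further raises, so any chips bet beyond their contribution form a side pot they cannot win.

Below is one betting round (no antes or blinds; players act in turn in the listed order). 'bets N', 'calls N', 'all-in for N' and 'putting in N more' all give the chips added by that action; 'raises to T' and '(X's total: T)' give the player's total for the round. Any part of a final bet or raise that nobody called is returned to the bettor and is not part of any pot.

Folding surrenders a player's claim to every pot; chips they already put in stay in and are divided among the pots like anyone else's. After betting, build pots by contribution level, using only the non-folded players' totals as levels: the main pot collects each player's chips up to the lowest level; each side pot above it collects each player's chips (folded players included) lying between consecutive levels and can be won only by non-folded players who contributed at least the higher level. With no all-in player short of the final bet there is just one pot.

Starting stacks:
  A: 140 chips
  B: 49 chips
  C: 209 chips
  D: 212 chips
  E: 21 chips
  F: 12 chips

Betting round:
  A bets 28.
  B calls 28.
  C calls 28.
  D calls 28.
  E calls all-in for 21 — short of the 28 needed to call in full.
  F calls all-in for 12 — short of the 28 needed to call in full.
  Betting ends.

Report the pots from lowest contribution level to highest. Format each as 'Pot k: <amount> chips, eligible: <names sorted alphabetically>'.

Contributions: A=28, B=28, C=28, D=28, E=21, F=12
Pot levels (distinct totals of non-folded players): 12, 21, 28
Layer 1-12: 12 each from A, B, C, D, E, F = 12*6 = 72 chips; eligible A, B, C, D, E, F
Layer 13-21: 9 each from A, B, C, D, E = 9*5 = 45 chips; eligible A, B, C, D, E
Layer 22-28: 7 each from A, B, C, D = 7*4 = 28 chips; eligible A, B, C, D

Pot 1: 72 chips, eligible: A, B, C, D, E, F
Pot 2: 45 chips, eligible: A, B, C, D, E
Pot 3: 28 chips, eligible: A, B, C, D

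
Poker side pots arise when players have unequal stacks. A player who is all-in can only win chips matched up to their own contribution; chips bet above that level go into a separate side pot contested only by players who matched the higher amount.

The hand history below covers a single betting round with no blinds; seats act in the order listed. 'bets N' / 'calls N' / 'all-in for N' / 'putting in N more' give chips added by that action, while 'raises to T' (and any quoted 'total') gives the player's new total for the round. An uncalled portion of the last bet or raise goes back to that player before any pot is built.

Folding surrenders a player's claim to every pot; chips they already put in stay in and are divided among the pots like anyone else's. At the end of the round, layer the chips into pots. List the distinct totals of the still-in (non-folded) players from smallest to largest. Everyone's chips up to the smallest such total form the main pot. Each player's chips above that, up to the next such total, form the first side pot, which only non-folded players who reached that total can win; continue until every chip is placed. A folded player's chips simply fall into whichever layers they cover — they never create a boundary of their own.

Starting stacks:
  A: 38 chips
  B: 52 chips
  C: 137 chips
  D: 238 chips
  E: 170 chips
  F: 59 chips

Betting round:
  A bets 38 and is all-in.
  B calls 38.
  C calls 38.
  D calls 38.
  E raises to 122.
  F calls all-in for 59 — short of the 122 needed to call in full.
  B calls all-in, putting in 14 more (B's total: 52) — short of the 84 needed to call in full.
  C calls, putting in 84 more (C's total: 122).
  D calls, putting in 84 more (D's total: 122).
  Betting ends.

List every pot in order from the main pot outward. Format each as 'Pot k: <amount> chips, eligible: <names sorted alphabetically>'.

Contributions: A=38, B=52, C=122, D=122, E=122, F=59
Pot levels (distinct totals of non-folded players): 38, 52, 59, 122
Layer 1-38: 38 each from A, B, C, D, E, F = 38*6 = 228 chips; eligible A, B, C, D, E, F
Layer 39-52: 14 each from B, C, D, E, F = 14*5 = 70 chips; eligible B, C, D, E, F
Layer 53-59: 7 each from C, D, E, F = 7*4 = 28 chips; eligible C, D, E, F
Layer 60-122: 63 each from C, D, E = 63*3 = 189 chips; eligible C, D, E

Pot 1: 228 chips, eligible: A, B, C, D, E, F
Pot 2: 70 chips, eligible: B, C, D, E, F
Pot 3: 28 chips, eligible: C, D, E, F
Pot 4: 189 chips, eligible: C, D, E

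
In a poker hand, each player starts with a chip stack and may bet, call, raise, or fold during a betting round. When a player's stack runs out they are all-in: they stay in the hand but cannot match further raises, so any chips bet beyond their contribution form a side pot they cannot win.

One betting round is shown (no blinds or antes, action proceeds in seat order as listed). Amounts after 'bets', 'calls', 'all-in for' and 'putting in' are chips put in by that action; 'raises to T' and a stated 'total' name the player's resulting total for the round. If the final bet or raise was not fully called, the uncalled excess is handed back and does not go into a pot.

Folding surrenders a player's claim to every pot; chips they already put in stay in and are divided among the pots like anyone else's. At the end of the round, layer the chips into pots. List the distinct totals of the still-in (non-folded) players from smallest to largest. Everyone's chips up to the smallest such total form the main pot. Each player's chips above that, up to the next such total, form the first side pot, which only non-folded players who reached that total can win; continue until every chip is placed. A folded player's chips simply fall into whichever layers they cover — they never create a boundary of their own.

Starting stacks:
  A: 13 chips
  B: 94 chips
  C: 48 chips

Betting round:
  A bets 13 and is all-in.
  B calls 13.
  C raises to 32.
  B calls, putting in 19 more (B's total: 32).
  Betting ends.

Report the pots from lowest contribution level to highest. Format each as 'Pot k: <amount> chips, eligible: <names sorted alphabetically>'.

Pot 1: 39 chips, eligible: A, B, C
Pot 2: 38 chips, eligible: B, C

Derivation:
Contributions: A=13, B=32, C=32
Pot levels (distinct totals of non-folded players): 13, 32
Layer 1-13: 13 each from A, B, C = 13*3 = 39 chips; eligible A, B, C
Layer 14-32: 19 each from B, C = 19*2 = 38 chips; eligible B, C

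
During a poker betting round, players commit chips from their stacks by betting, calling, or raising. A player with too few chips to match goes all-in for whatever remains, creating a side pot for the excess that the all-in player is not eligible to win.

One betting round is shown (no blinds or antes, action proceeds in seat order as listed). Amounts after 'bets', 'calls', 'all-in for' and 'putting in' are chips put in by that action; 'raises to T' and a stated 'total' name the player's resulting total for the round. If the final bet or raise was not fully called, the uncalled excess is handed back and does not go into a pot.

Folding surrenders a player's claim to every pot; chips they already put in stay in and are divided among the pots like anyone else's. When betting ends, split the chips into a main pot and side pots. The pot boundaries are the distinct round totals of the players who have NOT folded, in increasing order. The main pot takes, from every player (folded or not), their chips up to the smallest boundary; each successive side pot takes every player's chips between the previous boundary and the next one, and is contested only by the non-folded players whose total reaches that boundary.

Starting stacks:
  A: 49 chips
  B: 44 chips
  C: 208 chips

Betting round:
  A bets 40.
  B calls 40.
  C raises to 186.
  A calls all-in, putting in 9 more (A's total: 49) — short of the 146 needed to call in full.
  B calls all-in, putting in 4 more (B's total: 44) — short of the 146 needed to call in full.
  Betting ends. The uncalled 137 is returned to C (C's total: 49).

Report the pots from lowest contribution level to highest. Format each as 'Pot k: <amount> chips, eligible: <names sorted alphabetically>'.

Pot 1: 132 chips, eligible: A, B, C
Pot 2: 10 chips, eligible: A, C

Derivation:
Contributions (after 137 returned to C): A=49, B=44, C=49
Pot levels (distinct totals of non-folded players): 44, 49
Layer 1-44: 44 each from A, B, C = 44*3 = 132 chips; eligible A, B, C
Layer 45-49: 5 each from A, C = 5*2 = 10 chips; eligible A, C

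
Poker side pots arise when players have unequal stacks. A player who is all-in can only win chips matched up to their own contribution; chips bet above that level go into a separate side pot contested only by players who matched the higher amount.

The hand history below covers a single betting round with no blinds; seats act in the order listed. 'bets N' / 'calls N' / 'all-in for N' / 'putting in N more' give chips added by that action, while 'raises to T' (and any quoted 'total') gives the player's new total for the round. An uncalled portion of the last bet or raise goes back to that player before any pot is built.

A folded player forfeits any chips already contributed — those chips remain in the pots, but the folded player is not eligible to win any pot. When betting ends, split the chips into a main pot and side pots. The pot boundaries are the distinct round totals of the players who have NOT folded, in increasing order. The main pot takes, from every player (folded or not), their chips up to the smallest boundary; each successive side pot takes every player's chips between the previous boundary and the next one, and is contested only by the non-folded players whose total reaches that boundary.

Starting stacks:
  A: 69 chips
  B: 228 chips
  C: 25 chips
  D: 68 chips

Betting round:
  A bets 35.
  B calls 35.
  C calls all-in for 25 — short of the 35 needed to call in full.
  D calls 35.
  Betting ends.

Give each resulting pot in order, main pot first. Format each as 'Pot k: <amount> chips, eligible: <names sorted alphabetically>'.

Pot 1: 100 chips, eligible: A, B, C, D
Pot 2: 30 chips, eligible: A, B, D

Derivation:
Contributions: A=35, B=35, C=25, D=35
Pot levels (distinct totals of non-folded players): 25, 35
Layer 1-25: 25 each from A, B, C, D = 25*4 = 100 chips; eligible A, B, C, D
Layer 26-35: 10 each from A, B, D = 10*3 = 30 chips; eligible A, B, D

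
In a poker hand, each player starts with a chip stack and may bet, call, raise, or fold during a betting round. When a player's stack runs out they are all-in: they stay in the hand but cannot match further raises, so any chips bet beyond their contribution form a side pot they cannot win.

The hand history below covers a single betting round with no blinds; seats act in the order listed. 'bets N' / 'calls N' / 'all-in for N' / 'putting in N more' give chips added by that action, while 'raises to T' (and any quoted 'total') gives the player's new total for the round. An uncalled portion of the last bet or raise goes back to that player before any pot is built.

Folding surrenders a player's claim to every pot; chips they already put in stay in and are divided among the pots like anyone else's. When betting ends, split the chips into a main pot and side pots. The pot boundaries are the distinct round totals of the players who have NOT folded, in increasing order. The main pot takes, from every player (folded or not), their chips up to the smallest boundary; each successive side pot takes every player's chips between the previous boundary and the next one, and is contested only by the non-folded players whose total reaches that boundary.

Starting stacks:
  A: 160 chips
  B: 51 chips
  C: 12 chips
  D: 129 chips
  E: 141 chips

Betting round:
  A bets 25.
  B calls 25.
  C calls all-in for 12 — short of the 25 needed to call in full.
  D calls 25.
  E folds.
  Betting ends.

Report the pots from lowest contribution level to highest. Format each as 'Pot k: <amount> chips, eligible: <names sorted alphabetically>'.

Pot 1: 48 chips, eligible: A, B, C, D
Pot 2: 39 chips, eligible: A, B, D

Derivation:
Contributions: A=25, B=25, C=12, D=25
Folded: E
Pot levels (distinct totals of non-folded players): 12, 25
Layer 1-12: 12 each from A, B, C, D = 12*4 = 48 chips; eligible A, B, C, D
Layer 13-25: 13 each from A, B, D = 13*3 = 39 chips; eligible A, B, D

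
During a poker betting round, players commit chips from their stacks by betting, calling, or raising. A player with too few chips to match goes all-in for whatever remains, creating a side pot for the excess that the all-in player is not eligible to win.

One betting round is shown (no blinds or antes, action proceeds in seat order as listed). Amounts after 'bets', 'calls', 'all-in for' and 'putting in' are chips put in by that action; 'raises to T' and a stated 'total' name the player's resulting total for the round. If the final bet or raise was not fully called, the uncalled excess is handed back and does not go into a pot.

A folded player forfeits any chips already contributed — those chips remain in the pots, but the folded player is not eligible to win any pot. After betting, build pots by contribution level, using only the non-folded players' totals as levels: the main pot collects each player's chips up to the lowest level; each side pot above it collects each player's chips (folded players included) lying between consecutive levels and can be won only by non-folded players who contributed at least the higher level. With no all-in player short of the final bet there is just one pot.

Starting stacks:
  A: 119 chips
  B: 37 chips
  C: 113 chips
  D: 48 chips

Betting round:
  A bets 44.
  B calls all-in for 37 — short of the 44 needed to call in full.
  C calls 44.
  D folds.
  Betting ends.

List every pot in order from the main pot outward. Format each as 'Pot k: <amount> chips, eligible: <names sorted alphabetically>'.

Pot 1: 111 chips, eligible: A, B, C
Pot 2: 14 chips, eligible: A, C

Derivation:
Contributions: A=44, B=37, C=44
Folded: D
Pot levels (distinct totals of non-folded players): 37, 44
Layer 1-37: 37 each from A, B, C = 37*3 = 111 chips; eligible A, B, C
Layer 38-44: 7 each from A, C = 7*2 = 14 chips; eligible A, C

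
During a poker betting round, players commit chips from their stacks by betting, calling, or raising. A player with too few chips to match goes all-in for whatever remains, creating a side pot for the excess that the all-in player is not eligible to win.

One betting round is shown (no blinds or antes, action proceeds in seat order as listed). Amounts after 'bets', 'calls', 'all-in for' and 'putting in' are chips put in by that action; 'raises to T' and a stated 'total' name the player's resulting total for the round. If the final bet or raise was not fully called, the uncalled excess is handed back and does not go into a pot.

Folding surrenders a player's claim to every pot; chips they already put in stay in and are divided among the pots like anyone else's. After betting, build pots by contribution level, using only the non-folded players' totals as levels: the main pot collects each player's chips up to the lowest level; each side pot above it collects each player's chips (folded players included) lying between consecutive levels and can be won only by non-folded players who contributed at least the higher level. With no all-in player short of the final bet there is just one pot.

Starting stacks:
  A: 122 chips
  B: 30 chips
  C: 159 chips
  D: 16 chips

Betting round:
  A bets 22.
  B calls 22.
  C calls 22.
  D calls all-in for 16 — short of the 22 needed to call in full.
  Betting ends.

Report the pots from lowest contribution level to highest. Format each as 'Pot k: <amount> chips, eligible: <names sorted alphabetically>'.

Contributions: A=22, B=22, C=22, D=16
Pot levels (distinct totals of non-folded players): 16, 22
Layer 1-16: 16 each from A, B, C, D = 16*4 = 64 chips; eligible A, B, C, D
Layer 17-22: 6 each from A, B, C = 6*3 = 18 chips; eligible A, B, C

Pot 1: 64 chips, eligible: A, B, C, D
Pot 2: 18 chips, eligible: A, B, C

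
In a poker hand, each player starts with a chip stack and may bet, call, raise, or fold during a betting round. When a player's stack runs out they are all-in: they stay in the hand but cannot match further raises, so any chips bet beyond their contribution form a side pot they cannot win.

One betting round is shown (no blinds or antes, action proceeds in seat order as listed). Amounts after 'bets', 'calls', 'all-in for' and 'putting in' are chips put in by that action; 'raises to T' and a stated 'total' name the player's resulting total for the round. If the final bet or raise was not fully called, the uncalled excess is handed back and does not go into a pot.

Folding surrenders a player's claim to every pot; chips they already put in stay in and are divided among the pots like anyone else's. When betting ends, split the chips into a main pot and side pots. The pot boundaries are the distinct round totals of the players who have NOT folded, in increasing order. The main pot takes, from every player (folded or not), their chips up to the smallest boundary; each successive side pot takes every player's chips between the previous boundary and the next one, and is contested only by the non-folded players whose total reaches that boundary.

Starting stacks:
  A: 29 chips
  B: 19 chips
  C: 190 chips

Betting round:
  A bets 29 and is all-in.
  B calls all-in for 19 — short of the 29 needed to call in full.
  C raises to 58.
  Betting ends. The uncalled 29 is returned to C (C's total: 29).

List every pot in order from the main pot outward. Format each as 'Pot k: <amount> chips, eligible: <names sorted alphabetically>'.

Contributions (after 29 returned to C): A=29, B=19, C=29
Pot levels (distinct totals of non-folded players): 19, 29
Layer 1-19: 19 each from A, B, C = 19*3 = 57 chips; eligible A, B, C
Layer 20-29: 10 each from A, C = 10*2 = 20 chips; eligible A, C

Pot 1: 57 chips, eligible: A, B, C
Pot 2: 20 chips, eligible: A, C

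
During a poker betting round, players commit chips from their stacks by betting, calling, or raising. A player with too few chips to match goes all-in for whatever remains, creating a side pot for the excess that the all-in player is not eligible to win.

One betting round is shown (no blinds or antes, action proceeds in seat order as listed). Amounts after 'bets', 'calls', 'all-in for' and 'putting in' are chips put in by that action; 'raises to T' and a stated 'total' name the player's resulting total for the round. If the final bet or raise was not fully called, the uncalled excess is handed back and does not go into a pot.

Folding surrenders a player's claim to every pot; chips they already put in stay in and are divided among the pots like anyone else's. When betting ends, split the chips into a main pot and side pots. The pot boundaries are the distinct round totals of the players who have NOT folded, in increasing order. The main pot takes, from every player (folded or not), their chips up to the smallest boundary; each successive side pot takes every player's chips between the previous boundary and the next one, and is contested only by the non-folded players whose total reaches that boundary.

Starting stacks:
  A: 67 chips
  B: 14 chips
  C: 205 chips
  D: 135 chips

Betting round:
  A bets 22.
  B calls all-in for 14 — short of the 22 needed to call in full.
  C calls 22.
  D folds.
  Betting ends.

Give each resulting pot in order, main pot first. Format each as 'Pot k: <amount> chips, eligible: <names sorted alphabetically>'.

Pot 1: 42 chips, eligible: A, B, C
Pot 2: 16 chips, eligible: A, C

Derivation:
Contributions: A=22, B=14, C=22
Folded: D
Pot levels (distinct totals of non-folded players): 14, 22
Layer 1-14: 14 each from A, B, C = 14*3 = 42 chips; eligible A, B, C
Layer 15-22: 8 each from A, C = 8*2 = 16 chips; eligible A, C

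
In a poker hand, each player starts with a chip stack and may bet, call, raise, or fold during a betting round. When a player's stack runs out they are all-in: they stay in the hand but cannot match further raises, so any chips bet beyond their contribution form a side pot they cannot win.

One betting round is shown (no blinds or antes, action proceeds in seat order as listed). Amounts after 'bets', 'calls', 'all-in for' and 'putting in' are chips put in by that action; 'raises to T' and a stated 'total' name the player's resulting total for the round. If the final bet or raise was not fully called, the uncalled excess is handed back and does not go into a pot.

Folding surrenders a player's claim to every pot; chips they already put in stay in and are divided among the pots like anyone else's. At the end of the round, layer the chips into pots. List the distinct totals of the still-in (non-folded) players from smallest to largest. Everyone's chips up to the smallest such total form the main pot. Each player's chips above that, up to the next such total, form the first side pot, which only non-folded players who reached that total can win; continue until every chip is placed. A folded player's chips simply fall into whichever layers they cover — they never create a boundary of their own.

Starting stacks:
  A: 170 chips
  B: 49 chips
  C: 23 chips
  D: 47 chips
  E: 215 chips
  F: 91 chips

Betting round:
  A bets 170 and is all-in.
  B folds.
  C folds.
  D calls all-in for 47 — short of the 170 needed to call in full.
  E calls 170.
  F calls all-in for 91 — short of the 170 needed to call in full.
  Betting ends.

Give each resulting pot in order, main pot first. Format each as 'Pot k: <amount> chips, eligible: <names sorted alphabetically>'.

Contributions: A=170, D=47, E=170, F=91
Folded: B, C
Pot levels (distinct totals of non-folded players): 47, 91, 170
Layer 1-47: 47 each from A, D, E, F = 47*4 = 188 chips; eligible A, D, E, F
Layer 48-91: 44 each from A, E, F = 44*3 = 132 chips; eligible A, E, F
Layer 92-170: 79 each from A, E = 79*2 = 158 chips; eligible A, E

Pot 1: 188 chips, eligible: A, D, E, F
Pot 2: 132 chips, eligible: A, E, F
Pot 3: 158 chips, eligible: A, E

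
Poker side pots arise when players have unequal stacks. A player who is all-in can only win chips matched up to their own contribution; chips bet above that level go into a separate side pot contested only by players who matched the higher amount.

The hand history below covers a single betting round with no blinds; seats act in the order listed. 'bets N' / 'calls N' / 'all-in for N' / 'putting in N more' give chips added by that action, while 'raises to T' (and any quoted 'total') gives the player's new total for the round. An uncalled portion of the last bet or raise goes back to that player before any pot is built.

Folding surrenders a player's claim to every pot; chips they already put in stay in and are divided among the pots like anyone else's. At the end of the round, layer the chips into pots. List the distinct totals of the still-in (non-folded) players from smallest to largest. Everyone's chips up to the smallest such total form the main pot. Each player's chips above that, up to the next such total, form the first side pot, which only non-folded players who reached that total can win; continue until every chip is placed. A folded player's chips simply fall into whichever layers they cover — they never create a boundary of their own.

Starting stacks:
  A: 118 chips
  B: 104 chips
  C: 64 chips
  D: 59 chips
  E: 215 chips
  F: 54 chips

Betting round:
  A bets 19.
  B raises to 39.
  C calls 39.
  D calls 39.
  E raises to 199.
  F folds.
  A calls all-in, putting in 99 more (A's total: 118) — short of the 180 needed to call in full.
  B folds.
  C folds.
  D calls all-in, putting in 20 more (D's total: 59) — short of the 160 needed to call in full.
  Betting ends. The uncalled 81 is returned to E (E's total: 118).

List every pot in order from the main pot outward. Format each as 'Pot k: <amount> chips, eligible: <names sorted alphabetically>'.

Contributions (after 81 returned to E): A=118, B=39, C=39, D=59, E=118
Folded: B, C, F
Pot levels (distinct totals of non-folded players): 59, 118
Layer 1-59: A 59 + B 39 + C 39 + D 59 + E 59 = 255 chips; eligible A, D, E
Layer 60-118: 59 each from A, E = 59*2 = 118 chips; eligible A, E

Pot 1: 255 chips, eligible: A, D, E
Pot 2: 118 chips, eligible: A, E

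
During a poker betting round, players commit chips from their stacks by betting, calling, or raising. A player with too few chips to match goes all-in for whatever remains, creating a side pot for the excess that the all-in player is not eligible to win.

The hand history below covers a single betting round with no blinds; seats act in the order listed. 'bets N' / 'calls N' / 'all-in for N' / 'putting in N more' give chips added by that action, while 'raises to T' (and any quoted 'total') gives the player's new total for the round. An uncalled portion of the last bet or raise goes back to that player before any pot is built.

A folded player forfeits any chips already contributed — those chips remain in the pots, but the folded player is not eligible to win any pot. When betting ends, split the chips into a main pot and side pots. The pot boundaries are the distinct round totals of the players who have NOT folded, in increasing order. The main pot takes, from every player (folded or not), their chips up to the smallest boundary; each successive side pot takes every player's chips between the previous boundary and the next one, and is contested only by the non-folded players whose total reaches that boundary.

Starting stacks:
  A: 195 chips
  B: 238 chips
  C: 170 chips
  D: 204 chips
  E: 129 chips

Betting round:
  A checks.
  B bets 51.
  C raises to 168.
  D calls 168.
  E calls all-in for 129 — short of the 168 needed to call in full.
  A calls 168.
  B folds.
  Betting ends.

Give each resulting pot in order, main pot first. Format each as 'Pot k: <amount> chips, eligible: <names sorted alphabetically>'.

Contributions: A=168, B=51, C=168, D=168, E=129
Folded: B
Pot levels (distinct totals of non-folded players): 129, 168
Layer 1-129: A 129 + B 51 + C 129 + D 129 + E 129 = 567 chips; eligible A, C, D, E
Layer 130-168: 39 each from A, C, D = 39*3 = 117 chips; eligible A, C, D

Pot 1: 567 chips, eligible: A, C, D, E
Pot 2: 117 chips, eligible: A, C, D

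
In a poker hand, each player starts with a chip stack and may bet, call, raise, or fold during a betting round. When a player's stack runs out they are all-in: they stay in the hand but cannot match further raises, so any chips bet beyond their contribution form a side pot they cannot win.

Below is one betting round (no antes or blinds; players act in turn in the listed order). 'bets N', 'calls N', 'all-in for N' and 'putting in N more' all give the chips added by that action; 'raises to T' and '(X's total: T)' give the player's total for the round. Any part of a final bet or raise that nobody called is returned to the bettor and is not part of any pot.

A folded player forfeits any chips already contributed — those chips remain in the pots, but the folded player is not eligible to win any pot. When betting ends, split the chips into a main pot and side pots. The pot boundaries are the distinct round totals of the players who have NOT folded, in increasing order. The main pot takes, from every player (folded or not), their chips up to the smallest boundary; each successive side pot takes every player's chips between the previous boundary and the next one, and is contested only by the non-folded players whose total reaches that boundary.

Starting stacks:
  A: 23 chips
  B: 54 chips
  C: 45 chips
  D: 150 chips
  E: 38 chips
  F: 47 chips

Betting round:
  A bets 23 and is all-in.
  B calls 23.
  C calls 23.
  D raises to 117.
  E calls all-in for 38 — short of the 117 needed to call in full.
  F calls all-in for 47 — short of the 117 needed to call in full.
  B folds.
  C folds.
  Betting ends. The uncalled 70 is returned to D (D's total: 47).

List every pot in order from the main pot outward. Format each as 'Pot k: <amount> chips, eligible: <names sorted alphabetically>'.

Contributions (after 70 returned to D): A=23, B=23, C=23, D=47, E=38, F=47
Folded: B, C
Pot levels (distinct totals of non-folded players): 23, 38, 47
Layer 1-23: 23 each from A, B, C, D, E, F = 23*6 = 138 chips; eligible A, D, E, F
Layer 24-38: 15 each from D, E, F = 15*3 = 45 chips; eligible D, E, F
Layer 39-47: 9 each from D, F = 9*2 = 18 chips; eligible D, F

Pot 1: 138 chips, eligible: A, D, E, F
Pot 2: 45 chips, eligible: D, E, F
Pot 3: 18 chips, eligible: D, F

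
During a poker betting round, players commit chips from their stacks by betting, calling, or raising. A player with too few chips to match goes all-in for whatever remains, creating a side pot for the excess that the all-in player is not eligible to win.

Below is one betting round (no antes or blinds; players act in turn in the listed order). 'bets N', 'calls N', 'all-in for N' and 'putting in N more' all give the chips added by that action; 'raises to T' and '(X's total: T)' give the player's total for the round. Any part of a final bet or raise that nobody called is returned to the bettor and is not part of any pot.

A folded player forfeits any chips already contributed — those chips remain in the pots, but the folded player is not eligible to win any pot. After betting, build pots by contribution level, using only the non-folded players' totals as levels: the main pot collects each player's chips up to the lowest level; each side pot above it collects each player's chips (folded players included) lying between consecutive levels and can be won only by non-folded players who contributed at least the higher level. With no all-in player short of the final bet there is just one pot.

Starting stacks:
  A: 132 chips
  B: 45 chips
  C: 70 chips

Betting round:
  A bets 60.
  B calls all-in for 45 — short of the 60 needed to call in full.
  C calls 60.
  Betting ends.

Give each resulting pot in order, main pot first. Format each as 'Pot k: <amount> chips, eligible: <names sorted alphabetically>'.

Contributions: A=60, B=45, C=60
Pot levels (distinct totals of non-folded players): 45, 60
Layer 1-45: 45 each from A, B, C = 45*3 = 135 chips; eligible A, B, C
Layer 46-60: 15 each from A, C = 15*2 = 30 chips; eligible A, C

Pot 1: 135 chips, eligible: A, B, C
Pot 2: 30 chips, eligible: A, C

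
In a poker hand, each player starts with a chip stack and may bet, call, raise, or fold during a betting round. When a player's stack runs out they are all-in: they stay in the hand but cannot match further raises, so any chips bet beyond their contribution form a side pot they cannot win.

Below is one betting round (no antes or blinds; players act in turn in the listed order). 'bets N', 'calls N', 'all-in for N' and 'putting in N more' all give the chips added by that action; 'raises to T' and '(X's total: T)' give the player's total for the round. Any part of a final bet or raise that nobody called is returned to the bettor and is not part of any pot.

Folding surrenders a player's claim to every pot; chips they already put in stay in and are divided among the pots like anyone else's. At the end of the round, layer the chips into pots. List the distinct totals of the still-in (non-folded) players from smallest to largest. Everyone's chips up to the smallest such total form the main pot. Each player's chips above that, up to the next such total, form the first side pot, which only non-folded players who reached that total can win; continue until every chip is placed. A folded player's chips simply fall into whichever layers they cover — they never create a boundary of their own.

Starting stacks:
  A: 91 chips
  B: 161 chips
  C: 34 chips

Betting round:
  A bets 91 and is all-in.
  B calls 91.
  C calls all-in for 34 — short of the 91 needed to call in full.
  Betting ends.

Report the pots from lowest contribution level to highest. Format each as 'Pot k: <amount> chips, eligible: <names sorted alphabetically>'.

Pot 1: 102 chips, eligible: A, B, C
Pot 2: 114 chips, eligible: A, B

Derivation:
Contributions: A=91, B=91, C=34
Pot levels (distinct totals of non-folded players): 34, 91
Layer 1-34: 34 each from A, B, C = 34*3 = 102 chips; eligible A, B, C
Layer 35-91: 57 each from A, B = 57*2 = 114 chips; eligible A, B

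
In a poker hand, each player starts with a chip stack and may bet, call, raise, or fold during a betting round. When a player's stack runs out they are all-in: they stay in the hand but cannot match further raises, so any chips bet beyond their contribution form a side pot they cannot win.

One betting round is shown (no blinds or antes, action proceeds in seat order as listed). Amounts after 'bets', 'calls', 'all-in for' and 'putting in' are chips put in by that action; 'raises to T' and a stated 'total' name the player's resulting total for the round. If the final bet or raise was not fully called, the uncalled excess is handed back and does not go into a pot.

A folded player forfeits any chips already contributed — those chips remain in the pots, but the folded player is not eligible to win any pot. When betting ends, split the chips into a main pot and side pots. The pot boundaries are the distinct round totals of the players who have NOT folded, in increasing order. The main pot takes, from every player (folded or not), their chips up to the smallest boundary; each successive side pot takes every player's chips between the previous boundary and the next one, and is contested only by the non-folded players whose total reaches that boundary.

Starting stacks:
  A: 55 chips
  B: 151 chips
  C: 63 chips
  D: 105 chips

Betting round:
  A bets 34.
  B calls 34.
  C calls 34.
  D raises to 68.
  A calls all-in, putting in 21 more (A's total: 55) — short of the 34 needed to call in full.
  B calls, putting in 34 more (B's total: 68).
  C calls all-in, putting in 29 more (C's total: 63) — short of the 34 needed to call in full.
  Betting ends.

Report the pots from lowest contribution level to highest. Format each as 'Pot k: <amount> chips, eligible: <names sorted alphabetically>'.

Pot 1: 220 chips, eligible: A, B, C, D
Pot 2: 24 chips, eligible: B, C, D
Pot 3: 10 chips, eligible: B, D

Derivation:
Contributions: A=55, B=68, C=63, D=68
Pot levels (distinct totals of non-folded players): 55, 63, 68
Layer 1-55: 55 each from A, B, C, D = 55*4 = 220 chips; eligible A, B, C, D
Layer 56-63: 8 each from B, C, D = 8*3 = 24 chips; eligible B, C, D
Layer 64-68: 5 each from B, D = 5*2 = 10 chips; eligible B, D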